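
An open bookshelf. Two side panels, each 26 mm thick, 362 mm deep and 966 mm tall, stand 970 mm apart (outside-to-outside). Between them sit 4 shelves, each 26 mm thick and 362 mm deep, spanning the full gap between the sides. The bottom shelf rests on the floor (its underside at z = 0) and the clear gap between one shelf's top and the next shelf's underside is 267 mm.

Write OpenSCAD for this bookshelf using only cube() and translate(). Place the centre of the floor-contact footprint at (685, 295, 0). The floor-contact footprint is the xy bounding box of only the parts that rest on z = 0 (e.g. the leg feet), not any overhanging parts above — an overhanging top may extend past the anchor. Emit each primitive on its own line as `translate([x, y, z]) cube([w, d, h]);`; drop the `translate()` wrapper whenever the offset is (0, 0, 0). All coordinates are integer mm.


translate([200, 114, 0]) cube([26, 362, 966]);
translate([1144, 114, 0]) cube([26, 362, 966]);
translate([226, 114, 0]) cube([918, 362, 26]);
translate([226, 114, 293]) cube([918, 362, 26]);
translate([226, 114, 586]) cube([918, 362, 26]);
translate([226, 114, 879]) cube([918, 362, 26]);


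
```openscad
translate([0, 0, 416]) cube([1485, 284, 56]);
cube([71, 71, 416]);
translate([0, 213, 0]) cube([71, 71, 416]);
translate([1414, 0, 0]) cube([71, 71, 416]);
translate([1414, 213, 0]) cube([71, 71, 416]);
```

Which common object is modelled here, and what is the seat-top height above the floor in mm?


A bench. The seat-top height is 472 mm.

A long slab on four corner posts — a bench. The slab sits at z = 416 with thickness 56, so the top is 416 + 56 = 472 mm.


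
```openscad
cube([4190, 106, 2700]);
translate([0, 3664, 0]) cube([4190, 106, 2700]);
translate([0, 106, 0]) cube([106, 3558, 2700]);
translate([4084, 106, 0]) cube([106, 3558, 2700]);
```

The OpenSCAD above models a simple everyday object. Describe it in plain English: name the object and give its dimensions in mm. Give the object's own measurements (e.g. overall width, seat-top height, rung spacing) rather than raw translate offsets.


The wall frame of a small rectangular building: four walls, each 2700 mm tall and 106 mm thick, enclosing a footprint 4190 mm (x) by 3770 mm (y) outside-to-outside, with no floor or roof. The front and back walls (the −y and +y sides) span the full width; the two side walls fit between them.


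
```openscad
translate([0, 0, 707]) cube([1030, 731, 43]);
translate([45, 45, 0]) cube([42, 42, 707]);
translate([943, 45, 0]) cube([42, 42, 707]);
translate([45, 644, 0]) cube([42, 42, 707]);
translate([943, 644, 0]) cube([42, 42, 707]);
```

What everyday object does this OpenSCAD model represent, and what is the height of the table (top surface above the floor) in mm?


A table. The table height is 750 mm.

A 1030×731×43 slab sits at z = 707 on four 42 mm square posts — a table. The top surface is at 707 + 43 = 750 mm.


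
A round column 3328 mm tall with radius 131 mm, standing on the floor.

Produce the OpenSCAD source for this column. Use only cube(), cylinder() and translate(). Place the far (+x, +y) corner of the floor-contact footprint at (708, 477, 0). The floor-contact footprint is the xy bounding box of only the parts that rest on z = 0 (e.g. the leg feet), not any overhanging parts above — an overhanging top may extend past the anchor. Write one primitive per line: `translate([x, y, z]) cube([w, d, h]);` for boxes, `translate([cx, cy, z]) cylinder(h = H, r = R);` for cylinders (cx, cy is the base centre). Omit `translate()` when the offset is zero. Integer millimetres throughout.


translate([577, 346, 0]) cylinder(h = 3328, r = 131);


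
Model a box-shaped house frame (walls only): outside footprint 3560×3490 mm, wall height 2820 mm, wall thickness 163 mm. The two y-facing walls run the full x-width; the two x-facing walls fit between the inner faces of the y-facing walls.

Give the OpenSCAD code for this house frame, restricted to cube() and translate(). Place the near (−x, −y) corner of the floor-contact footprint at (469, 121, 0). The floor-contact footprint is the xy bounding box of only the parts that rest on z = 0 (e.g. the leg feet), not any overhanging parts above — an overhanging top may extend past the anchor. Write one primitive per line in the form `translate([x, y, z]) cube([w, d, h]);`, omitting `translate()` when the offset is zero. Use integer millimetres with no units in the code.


translate([469, 121, 0]) cube([3560, 163, 2820]);
translate([469, 3448, 0]) cube([3560, 163, 2820]);
translate([469, 284, 0]) cube([163, 3164, 2820]);
translate([3866, 284, 0]) cube([163, 3164, 2820]);


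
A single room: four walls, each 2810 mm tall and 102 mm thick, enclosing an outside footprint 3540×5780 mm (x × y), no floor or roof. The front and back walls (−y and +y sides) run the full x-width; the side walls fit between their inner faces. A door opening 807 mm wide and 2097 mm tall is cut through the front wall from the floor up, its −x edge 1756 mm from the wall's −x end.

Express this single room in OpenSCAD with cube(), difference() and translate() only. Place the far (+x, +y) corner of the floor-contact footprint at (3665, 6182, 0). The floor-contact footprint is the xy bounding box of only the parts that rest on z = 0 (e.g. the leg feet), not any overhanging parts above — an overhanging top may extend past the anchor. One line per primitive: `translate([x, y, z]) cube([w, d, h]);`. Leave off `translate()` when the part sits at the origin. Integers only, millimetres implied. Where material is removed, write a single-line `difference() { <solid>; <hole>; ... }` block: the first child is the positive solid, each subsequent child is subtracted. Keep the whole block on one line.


difference() { translate([125, 402, 0]) cube([3540, 102, 2810]); translate([1881, 402, 0]) cube([807, 102, 2097]); }
translate([125, 6080, 0]) cube([3540, 102, 2810]);
translate([125, 504, 0]) cube([102, 5576, 2810]);
translate([3563, 504, 0]) cube([102, 5576, 2810]);


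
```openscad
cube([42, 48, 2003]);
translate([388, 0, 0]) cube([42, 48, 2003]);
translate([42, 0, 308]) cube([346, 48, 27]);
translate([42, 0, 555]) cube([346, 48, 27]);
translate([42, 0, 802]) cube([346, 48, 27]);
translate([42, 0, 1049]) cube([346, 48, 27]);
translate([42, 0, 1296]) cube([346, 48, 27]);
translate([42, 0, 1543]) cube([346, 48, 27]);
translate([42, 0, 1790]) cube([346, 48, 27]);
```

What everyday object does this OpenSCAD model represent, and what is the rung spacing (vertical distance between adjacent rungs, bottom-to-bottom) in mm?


A ladder. The rung spacing is 247 mm.

Two tall 42×48 posts with 7 short bars between them — a ladder. Adjacent rungs sit at z = 308 and z = 555, so the spacing is 555 − 308 = 247 mm.


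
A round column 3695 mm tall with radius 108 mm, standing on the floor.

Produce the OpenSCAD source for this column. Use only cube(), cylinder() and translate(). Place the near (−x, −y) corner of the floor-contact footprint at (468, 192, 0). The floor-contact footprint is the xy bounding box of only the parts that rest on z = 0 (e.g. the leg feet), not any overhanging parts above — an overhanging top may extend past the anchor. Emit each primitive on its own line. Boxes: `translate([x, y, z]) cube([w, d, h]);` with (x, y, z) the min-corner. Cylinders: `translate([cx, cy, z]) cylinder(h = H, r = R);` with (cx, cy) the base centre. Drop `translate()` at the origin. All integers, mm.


translate([576, 300, 0]) cylinder(h = 3695, r = 108);


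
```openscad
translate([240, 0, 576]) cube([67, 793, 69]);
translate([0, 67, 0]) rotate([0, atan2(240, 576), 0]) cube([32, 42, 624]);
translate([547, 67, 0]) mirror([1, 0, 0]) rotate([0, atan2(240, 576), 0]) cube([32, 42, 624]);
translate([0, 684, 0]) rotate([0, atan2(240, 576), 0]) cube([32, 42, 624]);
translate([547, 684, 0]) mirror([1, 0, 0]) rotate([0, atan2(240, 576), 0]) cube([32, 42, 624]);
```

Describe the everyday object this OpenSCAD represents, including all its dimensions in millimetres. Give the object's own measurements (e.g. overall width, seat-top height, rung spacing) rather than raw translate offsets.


A sawhorse. A 67×793×69 mm beam (x, y, z) sits on two A-frame leg pairs. Each pair is two raked legs of 32×42 mm section (42 mm along y) splaying symmetrically in x. Each leg rises 576 mm vertically over 240 mm of horizontal reach and is 624 mm long along its own axis. Every leg's outer bottom edge rests on the floor and its outer top edge meets a bottom edge of the beam — the left legs (tilting toward +x) meet the beam's −x bottom edge, the right legs (their mirror images, tilting toward −x) meet its +x bottom edge — so the leg tops tuck under the beam, the beam's underside is 576 mm above the floor, and the feet are 547 mm apart outside-to-outside with the beam centred between them. The two leg pairs are set in 67 mm from either end of the beam.


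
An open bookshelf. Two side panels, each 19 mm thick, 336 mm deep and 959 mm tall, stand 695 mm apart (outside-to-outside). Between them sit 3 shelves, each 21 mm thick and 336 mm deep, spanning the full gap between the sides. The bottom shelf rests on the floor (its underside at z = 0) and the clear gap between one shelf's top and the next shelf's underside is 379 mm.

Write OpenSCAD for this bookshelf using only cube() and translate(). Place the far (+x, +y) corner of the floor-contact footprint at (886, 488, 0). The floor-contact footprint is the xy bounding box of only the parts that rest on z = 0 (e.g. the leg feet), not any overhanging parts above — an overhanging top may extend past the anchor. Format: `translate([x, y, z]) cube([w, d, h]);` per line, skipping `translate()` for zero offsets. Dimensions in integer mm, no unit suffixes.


translate([191, 152, 0]) cube([19, 336, 959]);
translate([867, 152, 0]) cube([19, 336, 959]);
translate([210, 152, 0]) cube([657, 336, 21]);
translate([210, 152, 400]) cube([657, 336, 21]);
translate([210, 152, 800]) cube([657, 336, 21]);


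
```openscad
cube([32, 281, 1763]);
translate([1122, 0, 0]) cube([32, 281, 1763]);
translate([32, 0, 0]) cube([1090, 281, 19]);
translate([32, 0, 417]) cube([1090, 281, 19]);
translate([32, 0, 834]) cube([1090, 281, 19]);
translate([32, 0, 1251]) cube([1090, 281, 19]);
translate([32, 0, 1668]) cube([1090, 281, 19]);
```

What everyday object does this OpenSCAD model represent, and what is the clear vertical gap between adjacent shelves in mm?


A bookshelf. The clear shelf gap is 398 mm.

Two tall side panels with 5 horizontal boards between them — a bookshelf. The first two shelf undersides are at z = 0 and z = 417; with shelf thickness 19, the clear gap is 417 − 0 − 19 = 398 mm.


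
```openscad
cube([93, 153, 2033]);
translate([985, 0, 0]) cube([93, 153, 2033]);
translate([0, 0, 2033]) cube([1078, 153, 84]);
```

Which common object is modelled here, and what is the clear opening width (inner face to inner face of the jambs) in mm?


A door frame. The clear opening width is 892 mm.

Two 2033 mm tall posts with a header on top — a door frame. The left jamb is 93 mm wide at x = 0; the right jamb starts at x = 985. The clear opening is 985 − 93 = 892 mm.


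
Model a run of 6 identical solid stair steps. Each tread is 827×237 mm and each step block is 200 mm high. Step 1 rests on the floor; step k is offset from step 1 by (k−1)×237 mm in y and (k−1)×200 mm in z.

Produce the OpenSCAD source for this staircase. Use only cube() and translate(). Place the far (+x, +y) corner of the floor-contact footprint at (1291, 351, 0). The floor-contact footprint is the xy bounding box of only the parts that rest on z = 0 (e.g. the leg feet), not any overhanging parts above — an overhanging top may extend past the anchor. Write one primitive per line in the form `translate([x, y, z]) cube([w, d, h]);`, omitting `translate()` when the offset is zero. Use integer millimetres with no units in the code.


translate([464, 114, 0]) cube([827, 237, 200]);
translate([464, 351, 200]) cube([827, 237, 200]);
translate([464, 588, 400]) cube([827, 237, 200]);
translate([464, 825, 600]) cube([827, 237, 200]);
translate([464, 1062, 800]) cube([827, 237, 200]);
translate([464, 1299, 1000]) cube([827, 237, 200]);


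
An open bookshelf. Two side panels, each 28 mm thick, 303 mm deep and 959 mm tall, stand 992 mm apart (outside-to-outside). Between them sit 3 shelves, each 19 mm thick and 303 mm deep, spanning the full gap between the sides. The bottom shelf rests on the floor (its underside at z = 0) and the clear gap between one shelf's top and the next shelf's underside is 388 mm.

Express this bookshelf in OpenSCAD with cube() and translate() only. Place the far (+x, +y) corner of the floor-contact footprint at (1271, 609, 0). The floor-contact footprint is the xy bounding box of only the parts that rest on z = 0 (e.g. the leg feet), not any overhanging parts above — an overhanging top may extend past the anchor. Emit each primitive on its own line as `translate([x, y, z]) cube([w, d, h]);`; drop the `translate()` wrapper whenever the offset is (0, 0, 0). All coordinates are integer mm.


translate([279, 306, 0]) cube([28, 303, 959]);
translate([1243, 306, 0]) cube([28, 303, 959]);
translate([307, 306, 0]) cube([936, 303, 19]);
translate([307, 306, 407]) cube([936, 303, 19]);
translate([307, 306, 814]) cube([936, 303, 19]);


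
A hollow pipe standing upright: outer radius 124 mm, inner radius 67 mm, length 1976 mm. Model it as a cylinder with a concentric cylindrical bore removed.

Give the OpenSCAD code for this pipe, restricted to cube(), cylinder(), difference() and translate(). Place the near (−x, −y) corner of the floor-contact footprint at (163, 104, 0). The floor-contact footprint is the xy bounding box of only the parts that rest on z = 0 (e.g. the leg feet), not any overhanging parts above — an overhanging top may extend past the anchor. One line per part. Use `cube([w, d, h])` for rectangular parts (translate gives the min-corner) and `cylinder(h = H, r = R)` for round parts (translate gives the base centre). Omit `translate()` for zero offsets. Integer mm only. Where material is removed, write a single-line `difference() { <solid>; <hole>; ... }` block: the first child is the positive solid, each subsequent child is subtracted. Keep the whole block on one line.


difference() { translate([287, 228, 0]) cylinder(h = 1976, r = 124); translate([287, 228, 0]) cylinder(h = 1976, r = 67); }


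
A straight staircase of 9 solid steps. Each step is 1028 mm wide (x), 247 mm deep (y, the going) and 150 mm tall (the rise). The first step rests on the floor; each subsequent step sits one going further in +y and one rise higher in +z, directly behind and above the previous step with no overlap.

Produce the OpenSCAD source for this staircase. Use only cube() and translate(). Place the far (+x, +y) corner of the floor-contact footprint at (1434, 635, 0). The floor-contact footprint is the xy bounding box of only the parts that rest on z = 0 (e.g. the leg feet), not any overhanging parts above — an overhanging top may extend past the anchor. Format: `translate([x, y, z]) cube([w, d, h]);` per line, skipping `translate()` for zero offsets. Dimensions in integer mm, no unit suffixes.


translate([406, 388, 0]) cube([1028, 247, 150]);
translate([406, 635, 150]) cube([1028, 247, 150]);
translate([406, 882, 300]) cube([1028, 247, 150]);
translate([406, 1129, 450]) cube([1028, 247, 150]);
translate([406, 1376, 600]) cube([1028, 247, 150]);
translate([406, 1623, 750]) cube([1028, 247, 150]);
translate([406, 1870, 900]) cube([1028, 247, 150]);
translate([406, 2117, 1050]) cube([1028, 247, 150]);
translate([406, 2364, 1200]) cube([1028, 247, 150]);


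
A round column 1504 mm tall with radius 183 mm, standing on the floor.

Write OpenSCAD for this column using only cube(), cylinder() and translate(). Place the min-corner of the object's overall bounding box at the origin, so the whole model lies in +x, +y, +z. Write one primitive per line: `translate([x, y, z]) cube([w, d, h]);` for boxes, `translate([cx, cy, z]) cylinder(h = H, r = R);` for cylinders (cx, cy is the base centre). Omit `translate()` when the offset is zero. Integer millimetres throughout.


translate([183, 183, 0]) cylinder(h = 1504, r = 183);


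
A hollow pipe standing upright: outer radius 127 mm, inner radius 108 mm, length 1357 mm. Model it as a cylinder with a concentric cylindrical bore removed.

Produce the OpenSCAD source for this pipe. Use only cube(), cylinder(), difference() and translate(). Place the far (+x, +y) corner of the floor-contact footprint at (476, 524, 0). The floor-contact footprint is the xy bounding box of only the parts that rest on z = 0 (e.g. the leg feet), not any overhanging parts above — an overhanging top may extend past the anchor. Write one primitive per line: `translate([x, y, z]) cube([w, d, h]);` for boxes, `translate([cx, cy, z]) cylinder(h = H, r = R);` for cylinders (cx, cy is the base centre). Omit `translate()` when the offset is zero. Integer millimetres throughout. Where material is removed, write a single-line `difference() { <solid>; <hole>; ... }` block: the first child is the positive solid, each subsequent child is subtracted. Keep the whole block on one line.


difference() { translate([349, 397, 0]) cylinder(h = 1357, r = 127); translate([349, 397, 0]) cylinder(h = 1357, r = 108); }


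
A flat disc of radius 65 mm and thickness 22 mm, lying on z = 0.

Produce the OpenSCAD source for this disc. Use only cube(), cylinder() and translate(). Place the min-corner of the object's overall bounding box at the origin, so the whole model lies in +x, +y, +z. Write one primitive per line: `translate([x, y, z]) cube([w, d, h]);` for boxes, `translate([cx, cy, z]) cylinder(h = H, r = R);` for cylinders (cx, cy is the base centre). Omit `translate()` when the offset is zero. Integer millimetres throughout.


translate([65, 65, 0]) cylinder(h = 22, r = 65);


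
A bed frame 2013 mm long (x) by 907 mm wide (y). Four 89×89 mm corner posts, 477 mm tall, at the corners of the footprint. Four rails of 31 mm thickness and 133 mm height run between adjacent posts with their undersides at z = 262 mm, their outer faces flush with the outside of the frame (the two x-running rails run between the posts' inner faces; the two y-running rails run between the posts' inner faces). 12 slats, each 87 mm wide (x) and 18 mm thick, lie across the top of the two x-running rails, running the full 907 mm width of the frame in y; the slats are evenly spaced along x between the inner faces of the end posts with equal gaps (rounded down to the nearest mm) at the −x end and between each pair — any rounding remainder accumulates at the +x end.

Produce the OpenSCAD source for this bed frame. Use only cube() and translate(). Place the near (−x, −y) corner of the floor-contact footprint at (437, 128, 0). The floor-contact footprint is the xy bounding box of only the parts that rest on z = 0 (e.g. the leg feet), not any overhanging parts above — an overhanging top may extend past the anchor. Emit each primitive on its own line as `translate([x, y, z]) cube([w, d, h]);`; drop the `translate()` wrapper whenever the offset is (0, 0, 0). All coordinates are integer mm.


translate([437, 128, 0]) cube([89, 89, 477]);
translate([437, 946, 0]) cube([89, 89, 477]);
translate([2361, 128, 0]) cube([89, 89, 477]);
translate([2361, 946, 0]) cube([89, 89, 477]);
translate([526, 128, 262]) cube([1835, 31, 133]);
translate([526, 1004, 262]) cube([1835, 31, 133]);
translate([437, 217, 262]) cube([31, 729, 133]);
translate([2419, 217, 262]) cube([31, 729, 133]);
translate([586, 128, 395]) cube([87, 907, 18]);
translate([733, 128, 395]) cube([87, 907, 18]);
translate([880, 128, 395]) cube([87, 907, 18]);
translate([1027, 128, 395]) cube([87, 907, 18]);
translate([1174, 128, 395]) cube([87, 907, 18]);
translate([1321, 128, 395]) cube([87, 907, 18]);
translate([1468, 128, 395]) cube([87, 907, 18]);
translate([1615, 128, 395]) cube([87, 907, 18]);
translate([1762, 128, 395]) cube([87, 907, 18]);
translate([1909, 128, 395]) cube([87, 907, 18]);
translate([2056, 128, 395]) cube([87, 907, 18]);
translate([2203, 128, 395]) cube([87, 907, 18]);


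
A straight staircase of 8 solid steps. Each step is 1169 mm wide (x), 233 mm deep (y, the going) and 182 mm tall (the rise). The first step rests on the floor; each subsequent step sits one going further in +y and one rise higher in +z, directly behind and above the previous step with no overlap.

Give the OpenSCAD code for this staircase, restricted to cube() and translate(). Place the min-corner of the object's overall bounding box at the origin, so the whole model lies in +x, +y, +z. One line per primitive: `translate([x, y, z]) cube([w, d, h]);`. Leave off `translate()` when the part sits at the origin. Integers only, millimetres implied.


cube([1169, 233, 182]);
translate([0, 233, 182]) cube([1169, 233, 182]);
translate([0, 466, 364]) cube([1169, 233, 182]);
translate([0, 699, 546]) cube([1169, 233, 182]);
translate([0, 932, 728]) cube([1169, 233, 182]);
translate([0, 1165, 910]) cube([1169, 233, 182]);
translate([0, 1398, 1092]) cube([1169, 233, 182]);
translate([0, 1631, 1274]) cube([1169, 233, 182]);


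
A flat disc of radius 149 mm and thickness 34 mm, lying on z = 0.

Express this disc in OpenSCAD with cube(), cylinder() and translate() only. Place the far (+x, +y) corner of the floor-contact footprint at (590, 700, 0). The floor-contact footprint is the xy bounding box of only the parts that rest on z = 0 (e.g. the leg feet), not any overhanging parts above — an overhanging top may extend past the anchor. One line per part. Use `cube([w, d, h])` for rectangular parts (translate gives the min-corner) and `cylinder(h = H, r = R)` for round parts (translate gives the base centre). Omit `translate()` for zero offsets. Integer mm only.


translate([441, 551, 0]) cylinder(h = 34, r = 149);


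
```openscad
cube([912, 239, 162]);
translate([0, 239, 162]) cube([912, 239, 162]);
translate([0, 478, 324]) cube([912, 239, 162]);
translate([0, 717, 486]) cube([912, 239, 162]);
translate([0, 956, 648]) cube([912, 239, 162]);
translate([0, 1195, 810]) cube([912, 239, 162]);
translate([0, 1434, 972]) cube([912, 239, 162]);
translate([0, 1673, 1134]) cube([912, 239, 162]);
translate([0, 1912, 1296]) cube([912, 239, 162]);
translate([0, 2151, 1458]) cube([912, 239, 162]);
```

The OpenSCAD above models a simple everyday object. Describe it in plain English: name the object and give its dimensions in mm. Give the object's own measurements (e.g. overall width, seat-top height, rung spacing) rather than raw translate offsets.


A straight staircase of 10 solid steps. Each step is 912 mm wide (x), 239 mm deep (y, the going) and 162 mm tall (the rise). The first step rests on the floor; each subsequent step sits one going further in +y and one rise higher in +z, directly behind and above the previous step with no overlap.


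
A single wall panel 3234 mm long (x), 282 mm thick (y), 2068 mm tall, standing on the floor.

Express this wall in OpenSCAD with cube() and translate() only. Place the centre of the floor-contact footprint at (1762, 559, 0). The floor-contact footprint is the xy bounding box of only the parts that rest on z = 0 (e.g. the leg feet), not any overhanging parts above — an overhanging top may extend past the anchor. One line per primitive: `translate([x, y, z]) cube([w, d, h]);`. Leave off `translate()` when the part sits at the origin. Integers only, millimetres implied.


translate([145, 418, 0]) cube([3234, 282, 2068]);


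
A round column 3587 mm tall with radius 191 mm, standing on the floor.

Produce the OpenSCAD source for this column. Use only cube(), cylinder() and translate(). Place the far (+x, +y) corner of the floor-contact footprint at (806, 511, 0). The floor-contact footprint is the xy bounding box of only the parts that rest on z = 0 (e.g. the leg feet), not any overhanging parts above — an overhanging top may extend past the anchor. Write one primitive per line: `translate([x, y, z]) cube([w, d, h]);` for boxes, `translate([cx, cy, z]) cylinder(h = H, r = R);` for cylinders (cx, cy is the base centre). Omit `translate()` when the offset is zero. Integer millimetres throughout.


translate([615, 320, 0]) cylinder(h = 3587, r = 191);


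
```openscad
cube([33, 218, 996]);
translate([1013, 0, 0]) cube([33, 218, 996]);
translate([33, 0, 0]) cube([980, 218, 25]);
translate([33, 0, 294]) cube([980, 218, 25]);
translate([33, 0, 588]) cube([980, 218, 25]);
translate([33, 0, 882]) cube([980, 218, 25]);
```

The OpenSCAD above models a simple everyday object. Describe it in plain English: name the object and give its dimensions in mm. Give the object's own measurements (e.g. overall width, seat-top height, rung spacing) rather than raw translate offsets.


An open bookshelf. Two side panels, each 33 mm thick, 218 mm deep and 996 mm tall, stand 1046 mm apart (outside-to-outside). Between them sit 4 shelves, each 25 mm thick and 218 mm deep, spanning the full gap between the sides. The bottom shelf rests on the floor (its underside at z = 0) and the clear gap between one shelf's top and the next shelf's underside is 269 mm.


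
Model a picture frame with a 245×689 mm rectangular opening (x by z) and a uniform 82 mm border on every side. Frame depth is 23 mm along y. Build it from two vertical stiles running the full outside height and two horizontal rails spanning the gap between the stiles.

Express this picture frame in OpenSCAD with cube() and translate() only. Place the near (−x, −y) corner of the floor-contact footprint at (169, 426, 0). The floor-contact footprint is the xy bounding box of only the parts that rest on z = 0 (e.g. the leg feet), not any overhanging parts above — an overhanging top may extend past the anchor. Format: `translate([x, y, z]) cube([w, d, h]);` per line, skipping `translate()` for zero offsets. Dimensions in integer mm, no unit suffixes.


translate([169, 426, 0]) cube([82, 23, 853]);
translate([496, 426, 0]) cube([82, 23, 853]);
translate([251, 426, 0]) cube([245, 23, 82]);
translate([251, 426, 771]) cube([245, 23, 82]);


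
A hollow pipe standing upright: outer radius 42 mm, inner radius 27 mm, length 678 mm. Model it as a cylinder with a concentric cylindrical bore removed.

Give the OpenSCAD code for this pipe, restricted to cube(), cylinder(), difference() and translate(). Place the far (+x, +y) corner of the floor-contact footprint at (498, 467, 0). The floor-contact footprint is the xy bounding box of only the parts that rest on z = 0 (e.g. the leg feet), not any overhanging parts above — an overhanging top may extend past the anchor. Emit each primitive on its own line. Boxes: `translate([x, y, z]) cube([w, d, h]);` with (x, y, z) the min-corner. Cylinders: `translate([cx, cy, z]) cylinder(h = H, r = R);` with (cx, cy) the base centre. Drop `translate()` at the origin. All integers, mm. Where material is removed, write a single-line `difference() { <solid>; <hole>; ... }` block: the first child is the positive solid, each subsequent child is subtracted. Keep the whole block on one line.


difference() { translate([456, 425, 0]) cylinder(h = 678, r = 42); translate([456, 425, 0]) cylinder(h = 678, r = 27); }


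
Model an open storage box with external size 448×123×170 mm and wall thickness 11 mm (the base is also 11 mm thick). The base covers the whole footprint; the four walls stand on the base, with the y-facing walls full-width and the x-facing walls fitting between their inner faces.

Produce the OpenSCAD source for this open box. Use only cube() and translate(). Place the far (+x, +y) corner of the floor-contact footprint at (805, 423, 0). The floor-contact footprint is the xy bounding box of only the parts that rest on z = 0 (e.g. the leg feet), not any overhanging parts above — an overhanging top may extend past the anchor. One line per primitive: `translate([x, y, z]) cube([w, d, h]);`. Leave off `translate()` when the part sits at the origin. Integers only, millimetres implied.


translate([357, 300, 0]) cube([448, 123, 11]);
translate([357, 300, 11]) cube([448, 11, 159]);
translate([357, 412, 11]) cube([448, 11, 159]);
translate([357, 311, 11]) cube([11, 101, 159]);
translate([794, 311, 11]) cube([11, 101, 159]);


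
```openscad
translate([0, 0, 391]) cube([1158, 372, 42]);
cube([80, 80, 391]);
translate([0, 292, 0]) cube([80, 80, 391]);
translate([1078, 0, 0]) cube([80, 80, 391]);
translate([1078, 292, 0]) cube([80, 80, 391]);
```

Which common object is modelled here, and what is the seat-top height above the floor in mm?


A bench. The seat-top height is 433 mm.

A long slab on four corner posts — a bench. The slab sits at z = 391 with thickness 42, so the top is 391 + 42 = 433 mm.


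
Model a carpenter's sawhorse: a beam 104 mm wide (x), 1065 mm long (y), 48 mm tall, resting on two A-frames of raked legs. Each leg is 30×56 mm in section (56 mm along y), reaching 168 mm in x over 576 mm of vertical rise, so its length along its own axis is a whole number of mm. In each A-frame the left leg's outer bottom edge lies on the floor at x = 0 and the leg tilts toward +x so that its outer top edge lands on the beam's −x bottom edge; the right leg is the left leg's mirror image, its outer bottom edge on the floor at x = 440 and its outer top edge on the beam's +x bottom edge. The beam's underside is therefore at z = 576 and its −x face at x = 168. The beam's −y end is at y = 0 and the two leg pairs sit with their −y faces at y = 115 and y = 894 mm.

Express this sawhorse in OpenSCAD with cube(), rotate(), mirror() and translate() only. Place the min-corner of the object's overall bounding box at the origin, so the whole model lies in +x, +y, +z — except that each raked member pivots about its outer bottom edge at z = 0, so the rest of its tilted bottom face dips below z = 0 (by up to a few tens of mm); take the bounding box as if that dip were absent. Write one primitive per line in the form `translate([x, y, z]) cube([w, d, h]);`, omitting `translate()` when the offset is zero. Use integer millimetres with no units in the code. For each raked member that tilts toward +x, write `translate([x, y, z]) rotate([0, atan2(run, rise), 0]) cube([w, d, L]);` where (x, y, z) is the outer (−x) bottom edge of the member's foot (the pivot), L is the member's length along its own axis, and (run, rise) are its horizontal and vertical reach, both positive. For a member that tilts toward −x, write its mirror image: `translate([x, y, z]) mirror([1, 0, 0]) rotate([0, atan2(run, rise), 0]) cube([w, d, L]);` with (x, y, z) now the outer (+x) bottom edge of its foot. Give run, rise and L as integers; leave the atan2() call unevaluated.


translate([168, 0, 576]) cube([104, 1065, 48]);
translate([0, 115, 0]) rotate([0, atan2(168, 576), 0]) cube([30, 56, 600]);
translate([440, 115, 0]) mirror([1, 0, 0]) rotate([0, atan2(168, 576), 0]) cube([30, 56, 600]);
translate([0, 894, 0]) rotate([0, atan2(168, 576), 0]) cube([30, 56, 600]);
translate([440, 894, 0]) mirror([1, 0, 0]) rotate([0, atan2(168, 576), 0]) cube([30, 56, 600]);


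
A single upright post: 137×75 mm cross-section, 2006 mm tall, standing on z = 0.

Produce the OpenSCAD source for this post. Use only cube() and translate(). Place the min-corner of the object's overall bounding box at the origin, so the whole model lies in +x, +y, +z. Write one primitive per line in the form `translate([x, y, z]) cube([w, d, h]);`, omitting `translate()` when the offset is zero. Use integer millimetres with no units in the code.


cube([137, 75, 2006]);


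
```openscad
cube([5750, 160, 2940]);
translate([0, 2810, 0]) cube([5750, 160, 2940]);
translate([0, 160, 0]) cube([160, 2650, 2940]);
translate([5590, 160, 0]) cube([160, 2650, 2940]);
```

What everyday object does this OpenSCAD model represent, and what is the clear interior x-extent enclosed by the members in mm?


A house (or room) frame. The interior width is 5430 mm.

Four 2940 mm walls enclosing a rectangle with no floor or roof — a room or house frame. Outside width is 5750 mm and wall thickness is 160 mm, so the interior width is 5750 − 2 × 160 = 5430 mm.


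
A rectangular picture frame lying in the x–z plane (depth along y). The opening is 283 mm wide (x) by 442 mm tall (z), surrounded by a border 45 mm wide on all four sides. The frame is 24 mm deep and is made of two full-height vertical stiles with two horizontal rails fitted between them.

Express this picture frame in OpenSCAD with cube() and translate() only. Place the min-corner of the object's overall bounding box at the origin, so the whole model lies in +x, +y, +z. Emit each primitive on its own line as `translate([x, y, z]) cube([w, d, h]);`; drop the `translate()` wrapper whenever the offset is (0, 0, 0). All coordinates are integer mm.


cube([45, 24, 532]);
translate([328, 0, 0]) cube([45, 24, 532]);
translate([45, 0, 0]) cube([283, 24, 45]);
translate([45, 0, 487]) cube([283, 24, 45]);


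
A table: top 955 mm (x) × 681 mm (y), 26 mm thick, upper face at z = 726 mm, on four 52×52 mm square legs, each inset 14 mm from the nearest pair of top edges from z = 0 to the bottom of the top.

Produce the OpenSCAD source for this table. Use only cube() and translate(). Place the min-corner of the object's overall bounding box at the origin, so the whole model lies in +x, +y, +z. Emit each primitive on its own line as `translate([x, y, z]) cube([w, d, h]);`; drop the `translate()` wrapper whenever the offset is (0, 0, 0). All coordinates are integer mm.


// leg_h = 726 - 26 = 700
translate([0, 0, 700]) cube([955, 681, 26]);
translate([14, 14, 0]) cube([52, 52, 700]);
translate([889, 14, 0]) cube([52, 52, 700]);
translate([14, 615, 0]) cube([52, 52, 700]);
translate([889, 615, 0]) cube([52, 52, 700]);


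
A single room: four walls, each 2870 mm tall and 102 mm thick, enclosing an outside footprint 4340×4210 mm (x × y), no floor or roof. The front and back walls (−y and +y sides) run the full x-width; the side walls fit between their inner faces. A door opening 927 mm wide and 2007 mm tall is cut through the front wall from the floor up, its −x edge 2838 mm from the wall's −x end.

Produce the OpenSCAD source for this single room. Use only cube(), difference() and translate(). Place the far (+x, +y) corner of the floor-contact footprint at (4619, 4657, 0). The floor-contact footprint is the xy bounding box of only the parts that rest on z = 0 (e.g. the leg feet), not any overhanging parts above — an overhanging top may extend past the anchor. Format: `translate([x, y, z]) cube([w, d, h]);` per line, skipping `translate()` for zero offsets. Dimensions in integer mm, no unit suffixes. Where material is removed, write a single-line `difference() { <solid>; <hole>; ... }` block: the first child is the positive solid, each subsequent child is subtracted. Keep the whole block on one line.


difference() { translate([279, 447, 0]) cube([4340, 102, 2870]); translate([3117, 447, 0]) cube([927, 102, 2007]); }
translate([279, 4555, 0]) cube([4340, 102, 2870]);
translate([279, 549, 0]) cube([102, 4006, 2870]);
translate([4517, 549, 0]) cube([102, 4006, 2870]);


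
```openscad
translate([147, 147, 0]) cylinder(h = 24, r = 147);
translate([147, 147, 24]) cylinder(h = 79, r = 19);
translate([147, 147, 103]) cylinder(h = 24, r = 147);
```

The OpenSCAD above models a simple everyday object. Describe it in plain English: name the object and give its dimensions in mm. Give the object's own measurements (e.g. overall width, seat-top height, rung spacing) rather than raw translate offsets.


A spool: two coaxial disc flanges of radius 147 mm and thickness 24 mm, joined by a core cylinder of radius 19 mm and height 79 mm. The lower flange rests on z = 0 and the three cylinders share a vertical axis.


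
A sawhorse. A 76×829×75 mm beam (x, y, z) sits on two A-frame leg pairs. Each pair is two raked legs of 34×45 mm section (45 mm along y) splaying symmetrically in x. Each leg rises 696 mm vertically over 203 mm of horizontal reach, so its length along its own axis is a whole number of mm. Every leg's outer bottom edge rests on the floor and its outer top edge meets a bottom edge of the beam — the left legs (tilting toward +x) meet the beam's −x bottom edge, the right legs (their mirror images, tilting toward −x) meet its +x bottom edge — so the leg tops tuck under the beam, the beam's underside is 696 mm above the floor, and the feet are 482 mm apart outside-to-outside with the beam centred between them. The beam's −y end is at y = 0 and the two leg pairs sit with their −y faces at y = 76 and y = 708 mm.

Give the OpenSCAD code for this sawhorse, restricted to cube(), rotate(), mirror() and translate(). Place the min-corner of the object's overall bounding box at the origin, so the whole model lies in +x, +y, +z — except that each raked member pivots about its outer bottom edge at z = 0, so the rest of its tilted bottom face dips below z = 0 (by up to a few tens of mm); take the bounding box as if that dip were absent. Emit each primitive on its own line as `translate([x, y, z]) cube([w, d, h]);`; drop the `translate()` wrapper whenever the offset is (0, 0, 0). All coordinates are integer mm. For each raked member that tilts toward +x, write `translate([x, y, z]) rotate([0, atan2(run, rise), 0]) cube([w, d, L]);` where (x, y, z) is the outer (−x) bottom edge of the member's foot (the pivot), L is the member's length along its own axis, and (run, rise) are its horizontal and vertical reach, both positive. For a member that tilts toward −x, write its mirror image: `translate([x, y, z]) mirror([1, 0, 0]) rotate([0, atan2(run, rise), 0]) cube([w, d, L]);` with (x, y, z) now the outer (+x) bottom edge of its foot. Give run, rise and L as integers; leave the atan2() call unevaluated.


translate([203, 0, 696]) cube([76, 829, 75]);
translate([0, 76, 0]) rotate([0, atan2(203, 696), 0]) cube([34, 45, 725]);
translate([482, 76, 0]) mirror([1, 0, 0]) rotate([0, atan2(203, 696), 0]) cube([34, 45, 725]);
translate([0, 708, 0]) rotate([0, atan2(203, 696), 0]) cube([34, 45, 725]);
translate([482, 708, 0]) mirror([1, 0, 0]) rotate([0, atan2(203, 696), 0]) cube([34, 45, 725]);


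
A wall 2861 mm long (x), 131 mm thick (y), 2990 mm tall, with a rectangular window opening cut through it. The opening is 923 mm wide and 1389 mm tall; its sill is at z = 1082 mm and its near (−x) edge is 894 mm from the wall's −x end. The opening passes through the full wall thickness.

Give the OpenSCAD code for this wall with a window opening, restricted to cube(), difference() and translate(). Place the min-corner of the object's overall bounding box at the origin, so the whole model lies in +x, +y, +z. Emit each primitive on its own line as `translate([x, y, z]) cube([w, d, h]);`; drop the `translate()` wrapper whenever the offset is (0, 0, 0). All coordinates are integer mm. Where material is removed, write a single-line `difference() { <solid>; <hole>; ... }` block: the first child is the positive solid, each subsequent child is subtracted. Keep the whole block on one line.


difference() { cube([2861, 131, 2990]); translate([894, 0, 1082]) cube([923, 131, 1389]); }


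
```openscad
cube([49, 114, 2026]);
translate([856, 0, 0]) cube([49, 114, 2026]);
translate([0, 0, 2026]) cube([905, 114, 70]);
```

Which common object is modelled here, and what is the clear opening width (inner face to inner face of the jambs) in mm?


A door frame. The clear opening width is 807 mm.

Two 2026 mm tall posts with a header on top — a door frame. The left jamb is 49 mm wide at x = 0; the right jamb starts at x = 856. The clear opening is 856 − 49 = 807 mm.


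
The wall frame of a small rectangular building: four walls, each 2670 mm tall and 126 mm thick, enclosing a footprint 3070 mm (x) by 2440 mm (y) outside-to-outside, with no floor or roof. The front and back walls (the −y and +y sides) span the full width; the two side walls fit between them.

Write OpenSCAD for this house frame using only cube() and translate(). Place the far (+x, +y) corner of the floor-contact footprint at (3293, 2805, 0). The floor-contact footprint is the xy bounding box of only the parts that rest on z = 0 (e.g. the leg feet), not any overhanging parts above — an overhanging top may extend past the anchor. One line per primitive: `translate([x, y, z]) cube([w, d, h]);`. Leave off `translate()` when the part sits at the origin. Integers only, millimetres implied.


translate([223, 365, 0]) cube([3070, 126, 2670]);
translate([223, 2679, 0]) cube([3070, 126, 2670]);
translate([223, 491, 0]) cube([126, 2188, 2670]);
translate([3167, 491, 0]) cube([126, 2188, 2670]);
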